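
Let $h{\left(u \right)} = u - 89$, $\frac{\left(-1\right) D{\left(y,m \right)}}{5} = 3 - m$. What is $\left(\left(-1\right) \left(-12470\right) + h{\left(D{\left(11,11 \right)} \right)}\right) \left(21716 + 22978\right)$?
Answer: $555144174$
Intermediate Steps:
$D{\left(y,m \right)} = -15 + 5 m$ ($D{\left(y,m \right)} = - 5 \left(3 - m\right) = -15 + 5 m$)
$h{\left(u \right)} = -89 + u$
$\left(\left(-1\right) \left(-12470\right) + h{\left(D{\left(11,11 \right)} \right)}\right) \left(21716 + 22978\right) = \left(\left(-1\right) \left(-12470\right) + \left(-89 + \left(-15 + 5 \cdot 11\right)\right)\right) \left(21716 + 22978\right) = \left(12470 + \left(-89 + \left(-15 + 55\right)\right)\right) 44694 = \left(12470 + \left(-89 + 40\right)\right) 44694 = \left(12470 - 49\right) 44694 = 12421 \cdot 44694 = 555144174$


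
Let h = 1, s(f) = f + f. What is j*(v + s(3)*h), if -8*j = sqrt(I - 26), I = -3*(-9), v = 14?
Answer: -5/2 ≈ -2.5000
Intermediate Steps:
s(f) = 2*f
I = 27
j = -1/8 (j = -sqrt(27 - 26)/8 = -sqrt(1)/8 = -1/8*1 = -1/8 ≈ -0.12500)
j*(v + s(3)*h) = -(14 + (2*3)*1)/8 = -(14 + 6*1)/8 = -(14 + 6)/8 = -1/8*20 = -5/2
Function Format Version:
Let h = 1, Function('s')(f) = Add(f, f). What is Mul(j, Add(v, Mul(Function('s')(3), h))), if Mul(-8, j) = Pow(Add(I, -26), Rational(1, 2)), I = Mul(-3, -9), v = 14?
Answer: Rational(-5, 2) ≈ -2.5000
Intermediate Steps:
Function('s')(f) = Mul(2, f)
I = 27
j = Rational(-1, 8) (j = Mul(Rational(-1, 8), Pow(Add(27, -26), Rational(1, 2))) = Mul(Rational(-1, 8), Pow(1, Rational(1, 2))) = Mul(Rational(-1, 8), 1) = Rational(-1, 8) ≈ -0.12500)
Mul(j, Add(v, Mul(Function('s')(3), h))) = Mul(Rational(-1, 8), Add(14, Mul(Mul(2, 3), 1))) = Mul(Rational(-1, 8), Add(14, Mul(6, 1))) = Mul(Rational(-1, 8), Add(14, 6)) = Mul(Rational(-1, 8), 20) = Rational(-5, 2)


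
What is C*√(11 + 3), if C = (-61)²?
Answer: 3721*√14 ≈ 13923.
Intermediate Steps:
C = 3721
C*√(11 + 3) = 3721*√(11 + 3) = 3721*√14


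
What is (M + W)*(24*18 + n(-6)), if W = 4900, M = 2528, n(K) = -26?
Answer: 3015768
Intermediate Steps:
(M + W)*(24*18 + n(-6)) = (2528 + 4900)*(24*18 - 26) = 7428*(432 - 26) = 7428*406 = 3015768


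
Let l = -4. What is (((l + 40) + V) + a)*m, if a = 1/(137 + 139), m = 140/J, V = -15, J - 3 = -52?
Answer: -28985/483 ≈ -60.010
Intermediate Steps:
J = -49 (J = 3 - 52 = -49)
m = -20/7 (m = 140/(-49) = 140*(-1/49) = -20/7 ≈ -2.8571)
a = 1/276 ≈ 0.0036232
(((l + 40) + V) + a)*m = (((-4 + 40) - 15) + 1/276)*(-20/7) = ((36 - 15) + 1/276)*(-20/7) = (21 + 1/276)*(-20/7) = (5797/276)*(-20/7) = -28985/483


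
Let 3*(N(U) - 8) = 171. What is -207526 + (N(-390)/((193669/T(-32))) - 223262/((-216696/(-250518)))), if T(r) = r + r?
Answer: -1628453011876799/3497274802 ≈ -4.6564e+5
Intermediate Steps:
N(U) = 65 (N(U) = 8 + (1/3)*171 = 8 + 57 = 65)
T(r) = 2*r
-207526 + (N(-390)/((193669/T(-32))) - 223262/((-216696/(-250518)))) = -207526 + (65/((193669/((2*(-32))))) - 223262/((-216696/(-250518)))) = -207526 + (65/((193669/(-64))) - 223262/((-216696*(-1/250518)))) = -207526 + (65/((193669*(-1/64))) - 223262/36116/41753) = -207526 + (65/(-193669/64) - 223262*41753/36116) = -207526 + (65*(-64/193669) - 4660929143/18058) = -207526 + (-4160/193669 - 4660929143/18058) = -207526 - 902677561316947/3497274802 = -1628453011876799/3497274802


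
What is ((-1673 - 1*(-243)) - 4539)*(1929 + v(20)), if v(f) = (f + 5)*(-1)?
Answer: -11364976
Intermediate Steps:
v(f) = -5 - f (v(f) = (5 + f)*(-1) = -5 - f)
((-1673 - 1*(-243)) - 4539)*(1929 + v(20)) = ((-1673 - 1*(-243)) - 4539)*(1929 + (-5 - 1*20)) = ((-1673 + 243) - 4539)*(1929 + (-5 - 20)) = (-1430 - 4539)*(1929 - 25) = -5969*1904 = -11364976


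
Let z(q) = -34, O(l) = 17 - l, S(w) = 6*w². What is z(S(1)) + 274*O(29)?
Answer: -3322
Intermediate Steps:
z(S(1)) + 274*O(29) = -34 + 274*(17 - 1*29) = -34 + 274*(17 - 29) = -34 + 274*(-12) = -34 - 3288 = -3322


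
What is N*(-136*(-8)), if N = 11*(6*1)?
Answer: 71808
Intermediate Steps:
N = 66 (N = 11*6 = 66)
N*(-136*(-8)) = 66*(-136*(-8)) = 66*1088 = 71808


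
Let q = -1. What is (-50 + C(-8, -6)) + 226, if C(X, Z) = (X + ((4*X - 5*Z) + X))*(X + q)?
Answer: 338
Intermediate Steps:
C(X, Z) = (-1 + X)*(-5*Z + 6*X) (C(X, Z) = (X + ((4*X - 5*Z) + X))*(X - 1) = (X + ((-5*Z + 4*X) + X))*(-1 + X) = (X + (-5*Z + 5*X))*(-1 + X) = (-5*Z + 6*X)*(-1 + X) = (-1 + X)*(-5*Z + 6*X))
(-50 + C(-8, -6)) + 226 = (-50 + (-6*(-8) + 5*(-6) + 6*(-8)**2 - 5*(-8)*(-6))) + 226 = (-50 + (48 - 30 + 6*64 - 240)) + 226 = (-50 + (48 - 30 + 384 - 240)) + 226 = (-50 + 162) + 226 = 112 + 226 = 338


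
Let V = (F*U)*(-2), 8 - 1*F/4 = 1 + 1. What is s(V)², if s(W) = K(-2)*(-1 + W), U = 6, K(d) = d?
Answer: 334084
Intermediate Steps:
F = 24 (F = 32 - 4*(1 + 1) = 32 - 4*2 = 32 - 8 = 24)
V = -288 (V = (24*6)*(-2) = 144*(-2) = -288)
s(W) = 2 - 2*W (s(W) = -2*(-1 + W) = 2 - 2*W)
s(V)² = (2 - 2*(-288))² = (2 + 576)² = 578² = 334084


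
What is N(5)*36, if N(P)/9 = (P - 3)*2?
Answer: 1296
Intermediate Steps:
N(P) = -54 + 18*P (N(P) = 9*((P - 3)*2) = 9*((-3 + P)*2) = 9*(-6 + 2*P) = -54 + 18*P)
N(5)*36 = (-54 + 18*5)*36 = (-54 + 90)*36 = 36*36 = 1296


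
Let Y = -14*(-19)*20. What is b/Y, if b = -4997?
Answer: -263/280 ≈ -0.93929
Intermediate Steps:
Y = 5320 (Y = 266*20 = 5320)
b/Y = -4997/5320 = -4997*1/5320 = -263/280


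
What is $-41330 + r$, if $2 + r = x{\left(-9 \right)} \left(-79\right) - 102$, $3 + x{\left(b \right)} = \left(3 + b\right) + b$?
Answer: $-40012$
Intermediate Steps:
$x{\left(b \right)} = 2 b$ ($x{\left(b \right)} = -3 + \left(\left(3 + b\right) + b\right) = -3 + \left(3 + 2 b\right) = 2 b$)
$r = 1318$ ($r = -2 - \left(102 - 2 \left(-9\right) \left(-79\right)\right) = -2 - -1320 = -2 + \left(1422 - 102\right) = -2 + 1320 = 1318$)
$-41330 + r = -41330 + 1318 = -40012$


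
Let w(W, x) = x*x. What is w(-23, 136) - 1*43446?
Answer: -24950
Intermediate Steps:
w(W, x) = x**2
w(-23, 136) - 1*43446 = 136**2 - 1*43446 = 18496 - 43446 = -24950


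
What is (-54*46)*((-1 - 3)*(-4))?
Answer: -39744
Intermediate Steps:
(-54*46)*((-1 - 3)*(-4)) = -(-9936)*(-4) = -2484*16 = -39744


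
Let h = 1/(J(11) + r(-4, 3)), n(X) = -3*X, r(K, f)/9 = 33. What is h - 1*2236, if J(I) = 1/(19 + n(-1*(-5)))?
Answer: -2658600/1189 ≈ -2236.0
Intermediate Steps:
r(K, f) = 297 (r(K, f) = 9*33 = 297)
J(I) = 1/4 (J(I) = 1/(19 - (-3)*(-5)) = 1/(19 - 3*5) = 1/(19 - 15) = 1/4)
h = 4/1189 (h = 1/(1/4 + 297) = 1/(1189/4) = 4/1189 ≈ 0.0033642)
h - 1*2236 = 4/1189 - 1*2236 = 4/1189 - 2236 = -2658600/1189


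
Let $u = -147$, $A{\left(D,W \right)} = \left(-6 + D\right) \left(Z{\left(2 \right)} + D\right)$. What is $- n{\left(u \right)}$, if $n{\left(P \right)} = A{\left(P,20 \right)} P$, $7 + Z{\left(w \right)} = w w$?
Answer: $3373650$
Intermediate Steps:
$Z{\left(w \right)} = -7 + w^{2}$ ($Z{\left(w \right)} = -7 + w w = -7 + w^{2}$)
$A{\left(D,W \right)} = \left(-6 + D\right) \left(-3 + D\right)$ ($A{\left(D,W \right)} = \left(-6 + D\right) \left(\left(-7 + 2^{2}\right) + D\right) = \left(-6 + D\right) \left(\left(-7 + 4\right) + D\right) = \left(-6 + D\right) \left(-3 + D\right)$)
$n{\left(P \right)} = P \left(18 + P^{2} - 9 P\right)$ ($n{\left(P \right)} = \left(18 + P^{2} - 9 P\right) P = P \left(18 + P^{2} - 9 P\right)$)
$- n{\left(u \right)} = - \left(-147\right) \left(18 + \left(-147\right)^{2} - -1323\right) = - \left(-147\right) \left(18 + 21609 + 1323\right) = - \left(-147\right) 22950 = \left(-1\right) \left(-3373650\right) = 3373650$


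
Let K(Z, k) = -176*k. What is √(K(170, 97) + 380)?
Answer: 2*I*√4173 ≈ 129.2*I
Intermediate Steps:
√(K(170, 97) + 380) = √(-176*97 + 380) = √(-17072 + 380) = √(-16692) = 2*I*√4173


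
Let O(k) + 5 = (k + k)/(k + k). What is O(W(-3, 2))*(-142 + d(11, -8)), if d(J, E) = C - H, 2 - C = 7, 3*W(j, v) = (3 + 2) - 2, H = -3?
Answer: 576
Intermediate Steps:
W(j, v) = 1 (W(j, v) = ((3 + 2) - 2)/3 = (5 - 2)/3 = (⅓)*3 = 1)
C = -5 (C = 2 - 1*7 = 2 - 7 = -5)
O(k) = -4 (O(k) = -5 + (k + k)/(k + k) = -5 + (2*k)/((2*k)) = -5 + (2*k)*(1/(2*k)) = -5 + 1 = -4)
d(J, E) = -2 (d(J, E) = -5 - 1*(-3) = -5 + 3 = -2)
O(W(-3, 2))*(-142 + d(11, -8)) = -4*(-142 - 2) = -4*(-144) = 576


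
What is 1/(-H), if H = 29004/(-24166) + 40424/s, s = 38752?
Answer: 58530052/9192289 ≈ 6.3673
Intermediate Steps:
H = -9192289/58530052 (H = 29004/(-24166) + 40424/38752 = 29004*(-1/24166) + 40424*(1/38752) = -14502/12083 + 5053/4844 = -9192289/58530052 ≈ -0.15705)
1/(-H) = 1/(-1*(-9192289/58530052)) = 1/(9192289/58530052) = 58530052/9192289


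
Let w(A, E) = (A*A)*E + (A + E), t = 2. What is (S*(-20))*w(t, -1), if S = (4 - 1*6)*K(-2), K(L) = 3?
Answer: -360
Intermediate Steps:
w(A, E) = A + E + E*A**2 (w(A, E) = A**2*E + (A + E) = E*A**2 + (A + E) = A + E + E*A**2)
S = -6 (S = (4 - 1*6)*3 = (4 - 6)*3 = -2*3 = -6)
(S*(-20))*w(t, -1) = (-6*(-20))*(2 - 1 - 1*2**2) = 120*(2 - 1 - 1*4) = 120*(2 - 1 - 4) = 120*(-3) = -360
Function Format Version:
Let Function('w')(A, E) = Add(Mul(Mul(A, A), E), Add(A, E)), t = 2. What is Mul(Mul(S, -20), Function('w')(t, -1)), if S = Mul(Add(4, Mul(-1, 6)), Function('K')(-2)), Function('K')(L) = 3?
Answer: -360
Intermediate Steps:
Function('w')(A, E) = Add(A, E, Mul(E, Pow(A, 2))) (Function('w')(A, E) = Add(Mul(Pow(A, 2), E), Add(A, E)) = Add(Mul(E, Pow(A, 2)), Add(A, E)) = Add(A, E, Mul(E, Pow(A, 2))))
S = -6 (S = Mul(Add(4, Mul(-1, 6)), 3) = Mul(Add(4, -6), 3) = Mul(-2, 3) = -6)
Mul(Mul(S, -20), Function('w')(t, -1)) = Mul(Mul(-6, -20), Add(2, -1, Mul(-1, Pow(2, 2)))) = Mul(120, Add(2, -1, Mul(-1, 4))) = Mul(120, Add(2, -1, -4)) = Mul(120, -3) = -360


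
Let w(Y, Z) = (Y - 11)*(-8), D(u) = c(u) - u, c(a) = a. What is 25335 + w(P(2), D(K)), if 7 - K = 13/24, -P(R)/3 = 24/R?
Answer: 25711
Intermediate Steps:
P(R) = -72/R
K = 155/24 (K = 7 - 13/24 = 155/24 ≈ 6.4583)
D(u) = 0 (D(u) = u - u = 0)
w(Y, Z) = 88 - 8*Y (w(Y, Z) = (-11 + Y)*(-8) = 88 - 8*Y)
25335 + w(P(2), D(K)) = 25335 + (88 - (-576)/2) = 25335 + (88 - 8*(-36)) = 25335 + (88 + 288) = 25335 + 376 = 25711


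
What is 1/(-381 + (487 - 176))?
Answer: -1/70 ≈ -0.014286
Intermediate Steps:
1/(-381 + (487 - 176)) = 1/(-381 + 311) = 1/(-70) = -1/70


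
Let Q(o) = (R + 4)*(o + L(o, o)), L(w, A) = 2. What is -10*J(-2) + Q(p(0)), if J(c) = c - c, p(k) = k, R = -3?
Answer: 2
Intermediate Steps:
R = -3 (R = -1*3 = -3)
J(c) = 0
Q(o) = 2 + o (Q(o) = (-3 + 4)*(o + 2) = 1*(2 + o) = 2 + o)
-10*J(-2) + Q(p(0)) = -10*0 + (2 + 0) = 0 + 2 = 2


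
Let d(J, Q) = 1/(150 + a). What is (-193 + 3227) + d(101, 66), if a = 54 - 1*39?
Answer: 500611/165 ≈ 3034.0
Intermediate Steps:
a = 15 (a = 54 - 39 = 15)
d(J, Q) = 1/165 (d(J, Q) = 1/(150 + 15) = 1/165)
(-193 + 3227) + d(101, 66) = (-193 + 3227) + 1/165 = 3034 + 1/165 = 500611/165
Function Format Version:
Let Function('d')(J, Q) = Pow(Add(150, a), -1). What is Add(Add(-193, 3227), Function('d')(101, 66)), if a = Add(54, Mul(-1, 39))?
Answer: Rational(500611, 165) ≈ 3034.0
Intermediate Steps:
a = 15 (a = Add(54, -39) = 15)
Function('d')(J, Q) = Rational(1, 165) (Function('d')(J, Q) = Pow(Add(150, 15), -1) = Pow(165, -1) = Rational(1, 165))
Add(Add(-193, 3227), Function('d')(101, 66)) = Add(Add(-193, 3227), Rational(1, 165)) = Add(3034, Rational(1, 165)) = Rational(500611, 165)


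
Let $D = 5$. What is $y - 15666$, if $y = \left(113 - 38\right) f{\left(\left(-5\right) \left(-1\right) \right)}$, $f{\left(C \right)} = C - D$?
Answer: $-15666$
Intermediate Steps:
$f{\left(C \right)} = -5 + C$ ($f{\left(C \right)} = C - 5 = -5 + C$)
$y = 0$ ($y = \left(113 - 38\right) \left(-5 - -5\right) = 75 \left(-5 + 5\right) = 75 \cdot 0 = 0$)
$y - 15666 = 0 - 15666 = -15666$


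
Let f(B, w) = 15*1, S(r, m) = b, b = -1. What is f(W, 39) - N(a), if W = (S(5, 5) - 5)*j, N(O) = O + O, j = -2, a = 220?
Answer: -425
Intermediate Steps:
S(r, m) = -1
N(O) = 2*O
W = 12 (W = (-1 - 5)*(-2) = -6*(-2) = 12)
f(B, w) = 15
f(W, 39) - N(a) = 15 - 2*220 = 15 - 1*440 = 15 - 440 = -425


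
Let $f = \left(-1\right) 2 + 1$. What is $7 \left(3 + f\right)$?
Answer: $14$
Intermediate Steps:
$f = -1$ ($f = -2 + 1 = -1$)
$7 \left(3 + f\right) = 7 \left(3 - 1\right) = 7 \cdot 2 = 14$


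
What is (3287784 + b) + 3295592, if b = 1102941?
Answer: 7686317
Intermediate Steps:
(3287784 + b) + 3295592 = (3287784 + 1102941) + 3295592 = 4390725 + 3295592 = 7686317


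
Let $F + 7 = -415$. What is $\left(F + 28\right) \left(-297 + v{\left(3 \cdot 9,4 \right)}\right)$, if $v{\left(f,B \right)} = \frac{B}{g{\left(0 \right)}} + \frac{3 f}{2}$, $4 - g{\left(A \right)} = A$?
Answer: $100667$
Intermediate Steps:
$F = -422$ ($F = -7 - 415 = -422$)
$g{\left(A \right)} = 4 - A$
$v{\left(f,B \right)} = \frac{B}{4} + \frac{3 f}{2}$ ($v{\left(f,B \right)} = \frac{B}{4 - 0} + \frac{3 f}{2} = \frac{B}{4 + 0} + 3 f \frac{1}{2} = \frac{B}{4} + \frac{3 f}{2}$)
$\left(F + 28\right) \left(-297 + v{\left(3 \cdot 9,4 \right)}\right) = \left(-422 + 28\right) \left(-297 + \left(\frac{1}{4} \cdot 4 + \frac{3 \cdot 3 \cdot 9}{2}\right)\right) = - 394 \left(-297 + \left(1 + \frac{3}{2} \cdot 27\right)\right) = - 394 \left(-297 + \left(1 + \frac{81}{2}\right)\right) = - 394 \left(-297 + \frac{83}{2}\right) = \left(-394\right) \left(- \frac{511}{2}\right) = 100667$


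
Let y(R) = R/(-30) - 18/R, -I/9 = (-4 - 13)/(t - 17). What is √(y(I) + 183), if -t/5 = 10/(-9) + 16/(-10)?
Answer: √46213351990/15810 ≈ 13.597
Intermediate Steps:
t = 122/9 (t = -5*(10/(-9) + 16/(-10)) = -5*(10*(-⅑) + 16*(-⅒)) = -5*(-10/9 - 8/5) = -5*(-122/45) = 122/9 ≈ 13.556)
I = -1377/31 (I = -9*(-4 - 13)/(122/9 - 17) = -(-153)/(-31/9) = -(-153)*(-9)/31 = -9*153/31 = -1377/31 ≈ -44.419)
y(R) = -18/R - R/30 (y(R) = R*(-1/30) - 18/R = -R/30 - 18/R = -18/R - R/30)
√(y(I) + 183) = √((-18/(-1377/31) - 1/30*(-1377/31)) + 183) = √((-18*(-31/1377) + 459/310) + 183) = √((62/153 + 459/310) + 183) = √(89447/47430 + 183) = √(8769137/47430) = √46213351990/15810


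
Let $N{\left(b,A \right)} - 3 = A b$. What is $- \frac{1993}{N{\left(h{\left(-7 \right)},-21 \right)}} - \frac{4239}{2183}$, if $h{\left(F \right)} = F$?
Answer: $- \frac{4986569}{327450} \approx -15.228$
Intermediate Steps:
$N{\left(b,A \right)} = 3 + A b$
$- \frac{1993}{N{\left(h{\left(-7 \right)},-21 \right)}} - \frac{4239}{2183} = - \frac{1993}{3 - -147} - \frac{4239}{2183} = - \frac{1993}{3 + 147} - \frac{4239}{2183} = - \frac{1993}{150} - \frac{4239}{2183} = - \frac{4986569}{327450}$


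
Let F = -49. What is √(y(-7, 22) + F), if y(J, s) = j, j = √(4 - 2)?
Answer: √(-49 + √2) ≈ 6.8982*I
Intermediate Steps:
j = √2 ≈ 1.4142
y(J, s) = √2
√(y(-7, 22) + F) = √(√2 - 49) = √(-49 + √2)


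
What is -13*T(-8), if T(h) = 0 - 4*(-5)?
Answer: -260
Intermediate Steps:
T(h) = 20 (T(h) = 0 + 20 = 20)
-13*T(-8) = -13*20 = -260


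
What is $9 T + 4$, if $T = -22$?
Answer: $-194$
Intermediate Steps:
$9 T + 4 = 9 \left(-22\right) + 4 = -198 + 4 = -194$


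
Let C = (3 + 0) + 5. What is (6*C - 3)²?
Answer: 2025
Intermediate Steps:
C = 8 (C = 3 + 5 = 8)
(6*C - 3)² = (6*8 - 3)² = (48 - 3)² = 45² = 2025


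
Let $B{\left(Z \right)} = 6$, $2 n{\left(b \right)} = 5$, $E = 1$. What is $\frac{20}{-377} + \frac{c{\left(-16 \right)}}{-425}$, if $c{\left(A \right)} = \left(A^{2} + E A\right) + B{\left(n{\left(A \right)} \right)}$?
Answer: $- \frac{101242}{160225} \approx -0.63187$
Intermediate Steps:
$n{\left(b \right)} = \frac{5}{2}$ ($n{\left(b \right)} = \frac{1}{2} \cdot 5 = \frac{5}{2}$)
$c{\left(A \right)} = 6 + A + A^{2}$ ($c{\left(A \right)} = \left(A^{2} + 1 A\right) + 6 = \left(A^{2} + A\right) + 6 = \left(A + A^{2}\right) + 6 = 6 + A + A^{2}$)
$\frac{20}{-377} + \frac{c{\left(-16 \right)}}{-425} = \frac{20}{-377} + \frac{6 - 16 + \left(-16\right)^{2}}{-425} = 20 \left(- \frac{1}{377}\right) + \left(6 - 16 + 256\right) \left(- \frac{1}{425}\right) = - \frac{20}{377} + 246 \left(- \frac{1}{425}\right) = - \frac{20}{377} - \frac{246}{425} = - \frac{101242}{160225}$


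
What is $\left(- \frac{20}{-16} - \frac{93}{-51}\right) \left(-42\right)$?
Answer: $- \frac{4389}{34} \approx -129.09$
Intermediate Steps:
$\left(- \frac{20}{-16} - \frac{93}{-51}\right) \left(-42\right) = \left(\left(-20\right) \left(- \frac{1}{16}\right) - - \frac{31}{17}\right) \left(-42\right) = \left(\frac{5}{4} + \frac{31}{17}\right) \left(-42\right) = \frac{209}{68} \left(-42\right) = - \frac{4389}{34}$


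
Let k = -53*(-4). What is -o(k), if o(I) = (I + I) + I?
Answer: -636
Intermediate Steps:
k = 212
o(I) = 3*I (o(I) = 2*I + I = 3*I)
-o(k) = -3*212 = -1*636 = -636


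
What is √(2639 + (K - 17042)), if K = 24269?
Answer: √9866 ≈ 99.328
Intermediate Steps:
√(2639 + (K - 17042)) = √(2639 + (24269 - 17042)) = √(2639 + 7227) = √9866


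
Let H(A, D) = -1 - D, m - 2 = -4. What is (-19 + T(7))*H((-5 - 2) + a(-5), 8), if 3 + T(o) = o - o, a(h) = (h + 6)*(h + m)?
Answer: 198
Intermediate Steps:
m = -2 (m = 2 - 4 = -2)
a(h) = (-2 + h)*(6 + h) (a(h) = (h + 6)*(h - 2) = (6 + h)*(-2 + h) = (-2 + h)*(6 + h))
T(o) = -3 (T(o) = -3 + (o - o) = -3 + 0 = -3)
(-19 + T(7))*H((-5 - 2) + a(-5), 8) = (-19 - 3)*(-1 - 1*8) = -22*(-1 - 8) = -22*(-9) = 198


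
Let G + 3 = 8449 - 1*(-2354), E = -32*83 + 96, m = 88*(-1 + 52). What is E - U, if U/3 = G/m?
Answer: -480070/187 ≈ -2567.2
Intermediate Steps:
m = 4488 (m = 88*51 = 4488)
E = -2560 (E = -2656 + 96 = -2560)
G = 10800 (G = -3 + (8449 - 1*(-2354)) = -3 + (8449 + 2354) = -3 + 10803 = 10800)
U = 1350/187 (U = 3*(10800/4488) = 3*(10800*(1/4488)) = 3*(450/187) = 1350/187 ≈ 7.2193)
E - U = -2560 - 1*1350/187 = -2560 - 1350/187 = -480070/187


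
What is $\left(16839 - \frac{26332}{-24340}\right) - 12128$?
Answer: $\frac{28673018}{6085} \approx 4712.1$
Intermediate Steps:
$\left(16839 - \frac{26332}{-24340}\right) - 12128 = \left(16839 - - \frac{6583}{6085}\right) - 12128 = \left(16839 + \frac{6583}{6085}\right) - 12128 = \frac{102471898}{6085} - 12128 = \frac{28673018}{6085}$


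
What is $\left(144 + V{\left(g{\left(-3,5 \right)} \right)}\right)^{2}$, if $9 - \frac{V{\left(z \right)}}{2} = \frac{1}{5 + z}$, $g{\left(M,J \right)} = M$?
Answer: $25921$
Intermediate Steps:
$V{\left(z \right)} = 18 - \frac{2}{5 + z}$
$\left(144 + V{\left(g{\left(-3,5 \right)} \right)}\right)^{2} = \left(144 + \frac{2 \left(44 + 9 \left(-3\right)\right)}{5 - 3}\right)^{2} = \left(144 + \frac{2 \left(44 - 27\right)}{2}\right)^{2} = \left(144 + 2 \cdot \frac{1}{2} \cdot 17\right)^{2} = \left(144 + 17\right)^{2} = 161^{2} = 25921$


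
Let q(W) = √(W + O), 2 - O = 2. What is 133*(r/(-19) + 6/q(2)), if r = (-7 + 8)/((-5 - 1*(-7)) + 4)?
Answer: -7/6 + 399*√2 ≈ 563.10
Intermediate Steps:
O = 0 (O = 2 - 1*2 = 2 - 2 = 0)
q(W) = √W (q(W) = √(W + 0) = √W)
r = ⅙ (r = 1/((-5 + 7) + 4) = 1/(2 + 4) = 1/6 = 1*(⅙) = ⅙ ≈ 0.16667)
133*(r/(-19) + 6/q(2)) = 133*((⅙)/(-19) + 6/(√2)) = 133*((⅙)*(-1/19) + 6*(√2/2)) = 133*(-1/114 + 3*√2) = -7/6 + 399*√2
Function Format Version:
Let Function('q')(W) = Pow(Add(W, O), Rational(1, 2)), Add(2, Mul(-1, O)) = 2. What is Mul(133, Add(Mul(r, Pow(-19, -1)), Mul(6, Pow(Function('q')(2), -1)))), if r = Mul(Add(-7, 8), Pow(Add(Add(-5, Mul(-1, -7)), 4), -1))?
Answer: Add(Rational(-7, 6), Mul(399, Pow(2, Rational(1, 2)))) ≈ 563.10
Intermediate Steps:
O = 0 (O = Add(2, Mul(-1, 2)) = Add(2, -2) = 0)
Function('q')(W) = Pow(W, Rational(1, 2)) (Function('q')(W) = Pow(Add(W, 0), Rational(1, 2)) = Pow(W, Rational(1, 2)))
r = Rational(1, 6) (r = Mul(1, Pow(Add(Add(-5, 7), 4), -1)) = Mul(1, Pow(Add(2, 4), -1)) = Mul(1, Pow(6, -1)) = Mul(1, Rational(1, 6)) = Rational(1, 6) ≈ 0.16667)
Mul(133, Add(Mul(r, Pow(-19, -1)), Mul(6, Pow(Function('q')(2), -1)))) = Mul(133, Add(Mul(Rational(1, 6), Pow(-19, -1)), Mul(6, Pow(Pow(2, Rational(1, 2)), -1)))) = Mul(133, Add(Mul(Rational(1, 6), Rational(-1, 19)), Mul(6, Mul(Rational(1, 2), Pow(2, Rational(1, 2)))))) = Mul(133, Add(Rational(-1, 114), Mul(3, Pow(2, Rational(1, 2))))) = Add(Rational(-7, 6), Mul(399, Pow(2, Rational(1, 2))))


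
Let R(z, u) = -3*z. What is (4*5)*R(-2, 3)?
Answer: 120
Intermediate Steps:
(4*5)*R(-2, 3) = (4*5)*(-3*(-2)) = 20*6 = 120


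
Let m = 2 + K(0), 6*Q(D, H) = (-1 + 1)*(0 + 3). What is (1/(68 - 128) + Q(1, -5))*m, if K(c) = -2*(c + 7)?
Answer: ⅕ ≈ 0.20000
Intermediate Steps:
K(c) = -14 - 2*c (K(c) = -2*(7 + c) = -14 - 2*c)
Q(D, H) = 0 (Q(D, H) = ((-1 + 1)*(0 + 3))/6 = (0*3)/6 = (⅙)*0 = 0)
m = -12 (m = 2 + (-14 - 2*0) = 2 + (-14 + 0) = 2 - 14 = -12)
(1/(68 - 128) + Q(1, -5))*m = (1/(68 - 128) + 0)*(-12) = (1/(-60) + 0)*(-12) = (-1/60 + 0)*(-12) = -1/60*(-12) = ⅕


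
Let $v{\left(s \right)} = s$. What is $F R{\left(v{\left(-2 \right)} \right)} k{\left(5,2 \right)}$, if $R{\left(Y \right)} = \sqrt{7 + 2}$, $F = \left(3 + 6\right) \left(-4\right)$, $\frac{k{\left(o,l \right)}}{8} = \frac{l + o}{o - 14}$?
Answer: $672$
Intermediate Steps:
$k{\left(o,l \right)} = \frac{8 \left(l + o\right)}{-14 + o}$ ($k{\left(o,l \right)} = 8 \frac{l + o}{o - 14} = 8 \frac{l + o}{-14 + o} = \frac{8 \left(l + o\right)}{-14 + o}$)
$F = -36$ ($F = 9 \left(-4\right) = -36$)
$R{\left(Y \right)} = 3$ ($R{\left(Y \right)} = \sqrt{9} = 3$)
$F R{\left(v{\left(-2 \right)} \right)} k{\left(5,2 \right)} = \left(-36\right) 3 \frac{8 \left(2 + 5\right)}{-14 + 5} = - 108 \cdot 8 \frac{1}{-9} \cdot 7 = - 108 \cdot 8 \left(- \frac{1}{9}\right) 7 = \left(-108\right) \left(- \frac{56}{9}\right) = 672$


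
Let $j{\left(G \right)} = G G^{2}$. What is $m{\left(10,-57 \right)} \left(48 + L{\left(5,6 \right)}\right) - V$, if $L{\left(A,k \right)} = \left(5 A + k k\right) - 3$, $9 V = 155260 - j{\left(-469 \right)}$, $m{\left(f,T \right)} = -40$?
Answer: $- \frac{103355129}{9} \approx -1.1484 \cdot 10^{7}$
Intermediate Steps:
$j{\left(G \right)} = G^{3}$
$V = \frac{103316969}{9}$ ($V = \frac{155260 - \left(-469\right)^{3}}{9} = \frac{155260 - -103161709}{9} = \frac{155260 + 103161709}{9} = \frac{1}{9} \cdot 103316969 = \frac{103316969}{9} \approx 1.148 \cdot 10^{7}$)
$L{\left(A,k \right)} = -3 + k^{2} + 5 A$ ($L{\left(A,k \right)} = \left(5 A + k^{2}\right) - 3 = \left(k^{2} + 5 A\right) - 3 = -3 + k^{2} + 5 A$)
$m{\left(10,-57 \right)} \left(48 + L{\left(5,6 \right)}\right) - V = - 40 \left(48 + \left(-3 + 6^{2} + 5 \cdot 5\right)\right) - \frac{103316969}{9} = - 40 \left(48 + \left(-3 + 36 + 25\right)\right) - \frac{103316969}{9} = - 40 \left(48 + 58\right) - \frac{103316969}{9} = \left(-40\right) 106 - \frac{103316969}{9} = -4240 - \frac{103316969}{9} = - \frac{103355129}{9}$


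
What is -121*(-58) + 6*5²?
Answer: 7168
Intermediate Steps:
-121*(-58) + 6*5² = 7018 + 6*25 = 7018 + 150 = 7168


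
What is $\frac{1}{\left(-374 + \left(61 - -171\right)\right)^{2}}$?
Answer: $\frac{1}{20164} \approx 4.9593 \cdot 10^{-5}$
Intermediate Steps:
$\frac{1}{\left(-374 + \left(61 - -171\right)\right)^{2}} = \frac{1}{\left(-374 + \left(61 + 171\right)\right)^{2}} = \frac{1}{\left(-374 + 232\right)^{2}} = \frac{1}{\left(-142\right)^{2}} = \frac{1}{20164}$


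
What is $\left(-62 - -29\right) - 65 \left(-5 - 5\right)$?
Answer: $617$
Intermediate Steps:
$\left(-62 - -29\right) - 65 \left(-5 - 5\right) = \left(-62 + 29\right) - -650 = -33 + 650 = 617$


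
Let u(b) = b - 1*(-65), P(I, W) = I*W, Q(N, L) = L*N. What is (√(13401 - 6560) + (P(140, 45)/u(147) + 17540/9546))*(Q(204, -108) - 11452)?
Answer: -267278830940/252969 - 33484*√6841 ≈ -3.8260e+6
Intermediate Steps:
u(b) = 65 + b (u(b) = b + 65 = 65 + b)
(√(13401 - 6560) + (P(140, 45)/u(147) + 17540/9546))*(Q(204, -108) - 11452) = (√(13401 - 6560) + ((140*45)/(65 + 147) + 17540/9546))*(-108*204 - 11452) = (√6841 + (6300/212 + 17540*(1/9546)))*(-22032 - 11452) = (√6841 + (6300*(1/212) + 8770/4773))*(-33484) = (√6841 + (1575/53 + 8770/4773))*(-33484) = (√6841 + 7982285/252969)*(-33484) = (7982285/252969 + √6841)*(-33484) = -267278830940/252969 - 33484*√6841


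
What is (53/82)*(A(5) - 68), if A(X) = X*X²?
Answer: 3021/82 ≈ 36.841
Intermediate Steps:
A(X) = X³
(53/82)*(A(5) - 68) = (53/82)*(5³ - 68) = (53*(1/82))*(125 - 68) = (53/82)*57 = 3021/82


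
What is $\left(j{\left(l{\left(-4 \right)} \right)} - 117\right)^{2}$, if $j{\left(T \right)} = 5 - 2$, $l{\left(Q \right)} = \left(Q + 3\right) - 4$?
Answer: $12996$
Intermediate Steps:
$l{\left(Q \right)} = -1 + Q$ ($l{\left(Q \right)} = \left(3 + Q\right) - 4 = -1 + Q$)
$j{\left(T \right)} = 3$
$\left(j{\left(l{\left(-4 \right)} \right)} - 117\right)^{2} = \left(3 - 117\right)^{2} = \left(-114\right)^{2} = 12996$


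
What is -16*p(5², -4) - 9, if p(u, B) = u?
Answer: -409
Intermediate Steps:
-16*p(5², -4) - 9 = -16*5² - 9 = -16*25 - 9 = -400 - 9 = -409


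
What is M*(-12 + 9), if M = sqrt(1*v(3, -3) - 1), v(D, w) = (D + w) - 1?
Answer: -3*I*sqrt(2) ≈ -4.2426*I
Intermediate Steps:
v(D, w) = -1 + D + w
M = I*sqrt(2) (M = sqrt(1*(-1 + 3 - 3) - 1) = sqrt(1*(-1) - 1) = sqrt(-1 - 1) = sqrt(-2) = I*sqrt(2) ≈ 1.4142*I)
M*(-12 + 9) = (I*sqrt(2))*(-12 + 9) = (I*sqrt(2))*(-3) = -3*I*sqrt(2)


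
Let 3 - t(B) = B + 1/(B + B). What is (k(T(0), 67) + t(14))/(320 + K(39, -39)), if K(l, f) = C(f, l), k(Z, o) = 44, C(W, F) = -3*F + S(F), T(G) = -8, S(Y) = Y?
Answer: 923/6776 ≈ 0.13622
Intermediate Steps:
C(W, F) = -2*F (C(W, F) = -3*F + F = -2*F)
t(B) = 3 - B - 1/(2*B) (t(B) = 3 - (B + 1/(B + B)) = 3 - (B + 1/(2*B)) = 3 + (-B - 1/(2*B)) = 3 - B - 1/(2*B))
K(l, f) = -2*l
(k(T(0), 67) + t(14))/(320 + K(39, -39)) = (44 + (3 - 1*14 - ½/14))/(320 - 2*39) = (44 + (3 - 14 - ½*1/14))/(320 - 78) = (44 + (3 - 14 - 1/28))/242 = (44 - 309/28)*(1/242) = (923/28)*(1/242) = 923/6776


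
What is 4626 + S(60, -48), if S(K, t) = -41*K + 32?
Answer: 2198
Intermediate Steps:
S(K, t) = 32 - 41*K
4626 + S(60, -48) = 4626 + (32 - 41*60) = 4626 + (32 - 2460) = 4626 - 2428 = 2198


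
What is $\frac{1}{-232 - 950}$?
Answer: $- \frac{1}{1182} \approx -0.00084602$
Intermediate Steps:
$\frac{1}{-232 - 950} = \frac{1}{-1182} = - \frac{1}{1182}$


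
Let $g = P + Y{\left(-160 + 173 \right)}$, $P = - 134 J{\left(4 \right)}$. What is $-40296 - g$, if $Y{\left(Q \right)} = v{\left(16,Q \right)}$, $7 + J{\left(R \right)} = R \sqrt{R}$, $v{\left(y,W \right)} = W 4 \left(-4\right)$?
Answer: $-39954$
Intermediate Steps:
$v{\left(y,W \right)} = - 16 W$ ($v{\left(y,W \right)} = 4 W \left(-4\right) = - 16 W$)
$J{\left(R \right)} = -7 + R^{\frac{3}{2}}$ ($J{\left(R \right)} = -7 + R \sqrt{R} = -7 + R^{\frac{3}{2}}$)
$Y{\left(Q \right)} = - 16 Q$
$P = -134$ ($P = - 134 \left(-7 + 4^{\frac{3}{2}}\right) = - 134 \left(-7 + 8\right) = \left(-134\right) 1 = -134$)
$g = -342$ ($g = -134 - 16 \left(-160 + 173\right) = -134 - 208 = -342$)
$-40296 - g = -40296 - -342 = -40296 + 342 = -39954$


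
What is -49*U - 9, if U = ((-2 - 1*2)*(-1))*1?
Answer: -205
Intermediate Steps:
U = 4 (U = ((-2 - 2)*(-1))*1 = -4*(-1)*1 = 4*1 = 4)
-49*U - 9 = -49*4 - 9 = -196 - 9 = -205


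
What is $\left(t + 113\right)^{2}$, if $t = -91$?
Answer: $484$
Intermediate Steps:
$\left(t + 113\right)^{2} = \left(-91 + 113\right)^{2} = 22^{2} = 484$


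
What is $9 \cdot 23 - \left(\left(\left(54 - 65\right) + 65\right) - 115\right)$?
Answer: $268$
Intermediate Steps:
$9 \cdot 23 - \left(\left(\left(54 - 65\right) + 65\right) - 115\right) = 207 - \left(\left(-11 + 65\right) - 115\right) = 207 - \left(54 - 115\right) = 207 - -61 = 207 + 61 = 268$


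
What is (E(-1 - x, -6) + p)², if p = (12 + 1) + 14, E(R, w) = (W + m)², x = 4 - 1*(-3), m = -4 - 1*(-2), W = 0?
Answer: 961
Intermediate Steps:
m = -2 (m = -4 + 2 = -2)
x = 7 (x = 4 + 3 = 7)
E(R, w) = 4 (E(R, w) = (0 - 2)² = (-2)² = 4)
p = 27 (p = 13 + 14 = 27)
(E(-1 - x, -6) + p)² = (4 + 27)² = 31² = 961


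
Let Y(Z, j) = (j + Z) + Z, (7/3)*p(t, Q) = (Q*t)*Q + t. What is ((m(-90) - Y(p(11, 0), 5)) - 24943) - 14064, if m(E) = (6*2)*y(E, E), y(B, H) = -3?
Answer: -273402/7 ≈ -39057.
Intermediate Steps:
p(t, Q) = 3*t/7 + 3*t*Q²/7 (p(t, Q) = 3*((Q*t)*Q + t)/7 = 3*(t*Q² + t)/7 = 3*(t + t*Q²)/7 = 3*t/7 + 3*t*Q²/7)
Y(Z, j) = j + 2*Z (Y(Z, j) = (Z + j) + Z = j + 2*Z)
m(E) = -36 (m(E) = (6*2)*(-3) = 12*(-3) = -36)
((m(-90) - Y(p(11, 0), 5)) - 24943) - 14064 = ((-36 - (5 + 2*((3/7)*11*(1 + 0²)))) - 24943) - 14064 = ((-36 - (5 + 2*((3/7)*11*(1 + 0)))) - 24943) - 14064 = ((-36 - (5 + 2*((3/7)*11*1))) - 24943) - 14064 = ((-36 - (5 + 2*(33/7))) - 24943) - 14064 = ((-36 - (5 + 66/7)) - 24943) - 14064 = ((-36 - 1*101/7) - 24943) - 14064 = ((-36 - 101/7) - 24943) - 14064 = (-353/7 - 24943) - 14064 = -174954/7 - 14064 = -273402/7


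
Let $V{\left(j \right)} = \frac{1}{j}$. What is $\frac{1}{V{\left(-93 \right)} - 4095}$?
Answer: $- \frac{93}{380836} \approx -0.0002442$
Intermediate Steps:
$\frac{1}{V{\left(-93 \right)} - 4095} = \frac{1}{\frac{1}{-93} - 4095} = \frac{1}{- \frac{1}{93} - 4095} = \frac{1}{- \frac{380836}{93}} = - \frac{93}{380836}$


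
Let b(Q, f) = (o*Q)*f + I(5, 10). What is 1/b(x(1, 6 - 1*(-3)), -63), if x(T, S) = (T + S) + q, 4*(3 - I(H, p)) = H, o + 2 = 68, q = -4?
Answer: -4/99785 ≈ -4.0086e-5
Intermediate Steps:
o = 66 (o = -2 + 68 = 66)
I(H, p) = 3 - H/4
x(T, S) = -4 + S + T (x(T, S) = (T + S) - 4 = (S + T) - 4 = -4 + S + T)
b(Q, f) = 7/4 + 66*Q*f (b(Q, f) = (66*Q)*f + (3 - ¼*5) = 66*Q*f + (3 - 5/4) = 66*Q*f + 7/4 = 7/4 + 66*Q*f)
1/b(x(1, 6 - 1*(-3)), -63) = 1/(7/4 + 66*(-4 + (6 - 1*(-3)) + 1)*(-63)) = 1/(7/4 + 66*(-4 + (6 + 3) + 1)*(-63)) = 1/(7/4 + 66*(-4 + 9 + 1)*(-63)) = 1/(7/4 + 66*6*(-63)) = 1/(7/4 - 24948) = 1/(-99785/4) = -4/99785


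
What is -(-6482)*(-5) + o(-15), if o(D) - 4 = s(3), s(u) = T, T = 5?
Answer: -32401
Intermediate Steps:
s(u) = 5
o(D) = 9 (o(D) = 4 + 5 = 9)
-(-6482)*(-5) + o(-15) = -(-6482)*(-5) + 9 = -463*70 + 9 = -32410 + 9 = -32401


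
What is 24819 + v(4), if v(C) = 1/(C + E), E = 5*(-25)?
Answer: 3003098/121 ≈ 24819.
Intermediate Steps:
E = -125
v(C) = 1/(-125 + C) (v(C) = 1/(C - 125) = 1/(-125 + C))
24819 + v(4) = 24819 + 1/(-125 + 4) = 24819 + 1/(-121) = 24819 - 1/121 = 3003098/121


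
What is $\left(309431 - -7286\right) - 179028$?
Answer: $137689$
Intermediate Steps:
$\left(309431 - -7286\right) - 179028 = \left(309431 + \left(-58 + 7344\right)\right) - 179028 = \left(309431 + 7286\right) - 179028 = 316717 - 179028 = 137689$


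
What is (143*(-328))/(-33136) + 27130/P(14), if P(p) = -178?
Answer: -55664423/368638 ≈ -151.00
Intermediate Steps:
(143*(-328))/(-33136) + 27130/P(14) = (143*(-328))/(-33136) + 27130/(-178) = -46904*(-1/33136) + 27130*(-1/178) = 5863/4142 - 13565/89 = -55664423/368638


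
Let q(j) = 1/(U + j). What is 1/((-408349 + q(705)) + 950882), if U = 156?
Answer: 861/467120914 ≈ 1.8432e-6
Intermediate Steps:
q(j) = 1/(156 + j)
1/((-408349 + q(705)) + 950882) = 1/((-408349 + 1/(156 + 705)) + 950882) = 1/((-408349 + 1/861) + 950882) = 1/(-351588488/861 + 950882) = 1/(467120914/861) = 861/467120914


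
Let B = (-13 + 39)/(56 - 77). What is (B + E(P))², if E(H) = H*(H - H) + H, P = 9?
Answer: 26569/441 ≈ 60.247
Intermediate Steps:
B = -26/21 (B = 26/(-21) = 26*(-1/21) = -26/21 ≈ -1.2381)
E(H) = H (E(H) = H*0 + H = 0 + H = H)
(B + E(P))² = (-26/21 + 9)² = (163/21)² = 26569/441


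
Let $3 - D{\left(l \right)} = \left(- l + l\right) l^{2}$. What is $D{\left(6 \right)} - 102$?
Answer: $-99$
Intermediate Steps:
$D{\left(l \right)} = 3$ ($D{\left(l \right)} = 3 - \left(- l + l\right) l^{2} = 3 - 0 l^{2} = 3 - 0 = 3 + 0 = 3$)
$D{\left(6 \right)} - 102 = 3 - 102 = -99$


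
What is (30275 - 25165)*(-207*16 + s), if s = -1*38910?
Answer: -215754420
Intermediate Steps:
s = -38910
(30275 - 25165)*(-207*16 + s) = (30275 - 25165)*(-207*16 - 38910) = 5110*(-3312 - 38910) = 5110*(-42222) = -215754420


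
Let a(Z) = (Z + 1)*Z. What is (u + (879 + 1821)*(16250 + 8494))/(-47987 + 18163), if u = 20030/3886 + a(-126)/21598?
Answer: -700906448337355/312890398784 ≈ -2240.1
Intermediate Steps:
a(Z) = Z*(1 + Z) (a(Z) = (1 + Z)*Z = Z*(1 + Z))
u = 123453110/20982457 (u = 20030/3886 - 126*(1 - 126)/21598 = 20030*(1/3886) - 126*(-125)*(1/21598) = 10015/1943 + 15750*(1/21598) = 10015/1943 + 7875/10799 = 123453110/20982457 ≈ 5.8836)
(u + (879 + 1821)*(16250 + 8494))/(-47987 + 18163) = (123453110/20982457 + (879 + 1821)*(16250 + 8494))/(-47987 + 18163) = (123453110/20982457 + 2700*24744)/(-29824) = (123453110/20982457 + 66808800)*(-1/29824) = (1401812896674710/20982457)*(-1/29824) = -700906448337355/312890398784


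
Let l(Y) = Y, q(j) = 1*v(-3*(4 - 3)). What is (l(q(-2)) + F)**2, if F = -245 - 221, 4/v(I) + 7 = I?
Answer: 5438224/25 ≈ 2.1753e+5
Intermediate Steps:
v(I) = 4/(-7 + I)
q(j) = -2/5 (q(j) = 1*(4/(-7 - 3*(4 - 3))) = 1*(4/(-7 - 3*1)) = 1*(4/(-7 - 3)) = 1*(4/(-10)) = 1*(4*(-1/10)) = 1*(-2/5) = -2/5)
F = -466
(l(q(-2)) + F)**2 = (-2/5 - 466)**2 = (-2332/5)**2 = 5438224/25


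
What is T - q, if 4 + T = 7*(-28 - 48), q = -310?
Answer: -226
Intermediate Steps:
T = -536 (T = -4 + 7*(-28 - 48) = -4 + 7*(-76) = -4 - 532 = -536)
T - q = -536 - 1*(-310) = -536 + 310 = -226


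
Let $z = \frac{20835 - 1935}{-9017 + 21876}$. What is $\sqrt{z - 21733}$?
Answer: $\frac{i \sqrt{73334548177}}{1837} \approx 147.42 i$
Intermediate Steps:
$z = \frac{2700}{1837}$ ($z = \frac{18900}{12859} = 18900 \cdot \frac{1}{12859} = \frac{2700}{1837} \approx 1.4698$)
$\sqrt{z - 21733} = \sqrt{\frac{2700}{1837} - 21733} = \sqrt{- \frac{39920821}{1837}} = \frac{i \sqrt{73334548177}}{1837}$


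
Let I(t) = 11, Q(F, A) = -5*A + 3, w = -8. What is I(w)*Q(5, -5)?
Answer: 308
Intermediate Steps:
Q(F, A) = 3 - 5*A
I(w)*Q(5, -5) = 11*(3 - 5*(-5)) = 11*(3 + 25) = 11*28 = 308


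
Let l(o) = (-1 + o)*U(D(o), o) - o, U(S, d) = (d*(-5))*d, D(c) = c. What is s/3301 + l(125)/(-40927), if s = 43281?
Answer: 33750211612/135100027 ≈ 249.82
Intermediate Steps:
U(S, d) = -5*d² (U(S, d) = (-5*d)*d = -5*d²)
l(o) = -o - 5*o²*(-1 + o) (l(o) = (-1 + o)*(-5*o²) - o = -5*o²*(-1 + o) - o = -o - 5*o²*(-1 + o))
s/3301 + l(125)/(-40927) = 43281/3301 + (125*(-1 - 5*125² + 5*125))/(-40927) = 43281*(1/3301) + (125*(-1 - 5*15625 + 625))*(-1/40927) = 43281/3301 + (125*(-1 - 78125 + 625))*(-1/40927) = 43281/3301 + (125*(-77501))*(-1/40927) = 43281/3301 - 9687625*(-1/40927) = 43281/3301 + 9687625/40927 = 33750211612/135100027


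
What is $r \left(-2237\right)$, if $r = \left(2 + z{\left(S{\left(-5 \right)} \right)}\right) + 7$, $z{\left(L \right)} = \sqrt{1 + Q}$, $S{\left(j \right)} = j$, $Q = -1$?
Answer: $-20133$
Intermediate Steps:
$z{\left(L \right)} = 0$ ($z{\left(L \right)} = \sqrt{1 - 1} = \sqrt{0} = 0$)
$r = 9$ ($r = \left(2 + 0\right) + 7 = 2 + 7 = 9$)
$r \left(-2237\right) = 9 \left(-2237\right) = -20133$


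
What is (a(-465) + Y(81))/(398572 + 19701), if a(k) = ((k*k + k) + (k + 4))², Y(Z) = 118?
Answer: 46353659519/418273 ≈ 1.1082e+5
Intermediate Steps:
a(k) = (4 + k² + 2*k)² (a(k) = ((k² + k) + (4 + k))² = ((k + k²) + (4 + k))² = (4 + k² + 2*k)²)
(a(-465) + Y(81))/(398572 + 19701) = ((4 + (-465)² + 2*(-465))² + 118)/(398572 + 19701) = ((4 + 216225 - 930)² + 118)/418273 = (215299² + 118)*(1/418273) = (46353659401 + 118)*(1/418273) = 46353659519*(1/418273) = 46353659519/418273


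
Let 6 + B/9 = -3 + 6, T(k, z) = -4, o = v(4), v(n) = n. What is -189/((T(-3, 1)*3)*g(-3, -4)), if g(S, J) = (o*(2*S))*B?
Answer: 7/288 ≈ 0.024306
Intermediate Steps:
o = 4
B = -27 (B = -54 + 9*(-3 + 6) = -54 + 9*3 = -54 + 27 = -27)
g(S, J) = -216*S (g(S, J) = (4*(2*S))*(-27) = (8*S)*(-27) = -216*S)
-189/((T(-3, 1)*3)*g(-3, -4)) = -189/((-4*3)*(-216*(-3))) = -189/(-12*648) = -189/(-7776) = -1/7776*(-189) = 7/288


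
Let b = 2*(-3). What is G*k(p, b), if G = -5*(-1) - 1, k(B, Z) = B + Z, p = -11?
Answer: -68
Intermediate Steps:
b = -6
G = 4 (G = 5 - 1 = 4)
G*k(p, b) = 4*(-11 - 6) = 4*(-17) = -68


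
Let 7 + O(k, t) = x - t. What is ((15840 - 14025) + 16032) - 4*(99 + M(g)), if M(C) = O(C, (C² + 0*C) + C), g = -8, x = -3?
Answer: 17715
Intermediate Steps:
O(k, t) = -10 - t (O(k, t) = -7 + (-3 - t) = -10 - t)
M(C) = -10 - C - C² (M(C) = -10 - ((C² + 0*C) + C) = -10 - ((C² + 0) + C) = -10 - (C² + C) = -10 - (C + C²) = -10 + (-C - C²) = -10 - C - C²)
((15840 - 14025) + 16032) - 4*(99 + M(g)) = ((15840 - 14025) + 16032) - 4*(99 + (-10 - 1*(-8)*(1 - 8))) = (1815 + 16032) - 4*(99 + (-10 - 1*(-8)*(-7))) = 17847 - 4*(99 + (-10 - 56)) = 17847 - 4*(99 - 66) = 17847 - 4*33 = 17847 - 1*132 = 17847 - 132 = 17715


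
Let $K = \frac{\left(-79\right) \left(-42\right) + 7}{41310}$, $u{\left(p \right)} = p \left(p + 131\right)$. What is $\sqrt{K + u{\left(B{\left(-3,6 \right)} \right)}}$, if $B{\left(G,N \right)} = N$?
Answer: $\frac{\sqrt{692786958}}{918} \approx 28.672$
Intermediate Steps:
$u{\left(p \right)} = p \left(131 + p\right)$
$K = \frac{665}{8262}$ ($K = \left(3318 + 7\right) \frac{1}{41310} = 3325 \cdot \frac{1}{41310} = \frac{665}{8262} \approx 0.080489$)
$\sqrt{K + u{\left(B{\left(-3,6 \right)} \right)}} = \sqrt{\frac{665}{8262} + 6 \left(131 + 6\right)} = \sqrt{\frac{665}{8262} + 6 \cdot 137} = \sqrt{\frac{665}{8262} + 822} = \sqrt{\frac{6792029}{8262}} = \frac{\sqrt{692786958}}{918}$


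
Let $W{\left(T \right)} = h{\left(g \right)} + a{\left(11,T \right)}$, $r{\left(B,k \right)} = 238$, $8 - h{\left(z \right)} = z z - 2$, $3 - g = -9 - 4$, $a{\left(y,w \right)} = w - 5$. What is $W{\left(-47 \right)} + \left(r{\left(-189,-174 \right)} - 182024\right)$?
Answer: $-182084$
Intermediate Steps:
$a{\left(y,w \right)} = -5 + w$
$g = 16$ ($g = 3 - \left(-9 - 4\right) = 3 - -13 = 3 + 13 = 16$)
$h{\left(z \right)} = 10 - z^{2}$ ($h{\left(z \right)} = 8 - \left(z z - 2\right) = 8 - \left(z^{2} - 2\right) = 8 - \left(-2 + z^{2}\right) = 10 - z^{2}$)
$W{\left(T \right)} = -251 + T$ ($W{\left(T \right)} = \left(10 - 16^{2}\right) + \left(-5 + T\right) = \left(10 - 256\right) + \left(-5 + T\right) = -246 + \left(-5 + T\right) = -251 + T$)
$W{\left(-47 \right)} + \left(r{\left(-189,-174 \right)} - 182024\right) = \left(-251 - 47\right) + \left(238 - 182024\right) = -298 - 181786 = -182084$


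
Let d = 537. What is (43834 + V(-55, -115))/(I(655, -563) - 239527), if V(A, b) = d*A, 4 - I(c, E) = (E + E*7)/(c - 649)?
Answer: -42897/716317 ≈ -0.059886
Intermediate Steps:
I(c, E) = 4 - 8*E/(-649 + c) (I(c, E) = 4 - (E + E*7)/(c - 649) = 4 - (E + 7*E)/(-649 + c) = 4 - 8*E/(-649 + c))
V(A, b) = 537*A
(43834 + V(-55, -115))/(I(655, -563) - 239527) = (43834 + 537*(-55))/(4*(-649 + 655 - 2*(-563))/(-649 + 655) - 239527) = (43834 - 29535)/(4*(-649 + 655 + 1126)/6 - 239527) = 14299/(4*(⅙)*1132 - 239527) = 14299/(2264/3 - 239527) = 14299/(-716317/3) = 14299*(-3/716317) = -42897/716317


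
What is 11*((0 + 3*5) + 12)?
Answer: 297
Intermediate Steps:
11*((0 + 3*5) + 12) = 11*((0 + 15) + 12) = 11*(15 + 12) = 11*27 = 297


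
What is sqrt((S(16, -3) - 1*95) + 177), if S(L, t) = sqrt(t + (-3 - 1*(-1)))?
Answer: sqrt(82 + I*sqrt(5)) ≈ 9.0562 + 0.1235*I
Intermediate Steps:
S(L, t) = sqrt(-2 + t) (S(L, t) = sqrt(t + (-3 + 1)) = sqrt(t - 2) = sqrt(-2 + t))
sqrt((S(16, -3) - 1*95) + 177) = sqrt((sqrt(-2 - 3) - 1*95) + 177) = sqrt((sqrt(-5) - 95) + 177) = sqrt((I*sqrt(5) - 95) + 177) = sqrt((-95 + I*sqrt(5)) + 177) = sqrt(82 + I*sqrt(5))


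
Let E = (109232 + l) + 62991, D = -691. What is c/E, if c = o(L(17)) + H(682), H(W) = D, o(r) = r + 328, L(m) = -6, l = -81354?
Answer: -369/90869 ≈ -0.0040608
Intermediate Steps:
o(r) = 328 + r
H(W) = -691
c = -369 (c = (328 - 6) - 691 = 322 - 691 = -369)
E = 90869 (E = (109232 - 81354) + 62991 = 27878 + 62991 = 90869)
c/E = -369/90869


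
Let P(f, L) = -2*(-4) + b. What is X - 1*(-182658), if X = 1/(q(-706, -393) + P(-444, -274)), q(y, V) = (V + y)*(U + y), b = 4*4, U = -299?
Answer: 201749231503/1104519 ≈ 1.8266e+5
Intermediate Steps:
b = 16
P(f, L) = 24 (P(f, L) = -2*(-4) + 16 = 8 + 16 = 24)
q(y, V) = (-299 + y)*(V + y) (q(y, V) = (V + y)*(-299 + y) = (-299 + y)*(V + y))
X = 1/1104519 (X = 1/(((-706)**2 - 299*(-393) - 299*(-706) - 393*(-706)) + 24) = 1/((498436 + 117507 + 211094 + 277458) + 24) = 1/(1104495 + 24) = 1/1104519 ≈ 9.0537e-7)
X - 1*(-182658) = 1/1104519 - 1*(-182658) = 1/1104519 + 182658 = 201749231503/1104519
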